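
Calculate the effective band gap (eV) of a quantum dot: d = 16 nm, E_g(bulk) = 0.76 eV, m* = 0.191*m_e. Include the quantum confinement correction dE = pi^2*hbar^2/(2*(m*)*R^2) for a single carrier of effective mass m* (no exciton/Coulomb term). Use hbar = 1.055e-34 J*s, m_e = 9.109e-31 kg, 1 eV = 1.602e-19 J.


Radius R = 16/2 nm = 8e-09 m
Confinement energy dE = pi^2 * hbar^2 / (2 * m_eff * m_e * R^2)
dE = pi^2 * (1.055e-34)^2 / (2 * 0.191 * 9.109e-31 * (8e-09)^2) J, divided by 1.602e-19 J/eV
dE = 0.0308 eV
Total band gap = E_g(bulk) + dE = 0.76 + 0.0308 = 0.7908 eV

0.7908


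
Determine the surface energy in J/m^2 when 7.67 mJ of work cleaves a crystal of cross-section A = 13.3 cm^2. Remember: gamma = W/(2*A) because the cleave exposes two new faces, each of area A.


Convert: A = 13.3 cm^2 = 0.00133 m^2, W = 7.67 mJ = 0.00767 J
Cleaving exposes two faces of area A, so total new surface = 2*A and gamma = W / (2*A)
gamma = 0.00767 / (2 * 0.00133)
gamma = 2.883 J/m^2

2.883


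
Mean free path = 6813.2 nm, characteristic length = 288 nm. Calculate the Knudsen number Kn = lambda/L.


Knudsen number Kn = lambda / L
Kn = 6813.2 / 288
Kn = 23.6569

23.6569


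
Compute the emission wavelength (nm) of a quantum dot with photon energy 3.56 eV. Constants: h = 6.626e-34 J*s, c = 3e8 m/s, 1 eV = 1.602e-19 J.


Convert energy: E = 3.56 eV = 3.56 * 1.602e-19 = 5.70312e-19 J
lambda = h*c / E = 6.626e-34 * 3e8 / 5.70312e-19
lambda = 3.48546e-07 m = 348.5 nm

348.5


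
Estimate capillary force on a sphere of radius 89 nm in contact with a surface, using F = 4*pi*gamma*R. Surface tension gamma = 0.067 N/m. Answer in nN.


Convert radius: R = 89 nm = 8.9e-08 m
F = 4 * pi * gamma * R
F = 4 * pi * 0.067 * 8.9e-08
F = 7.49333e-08 N = 74.9333 nN

74.9333


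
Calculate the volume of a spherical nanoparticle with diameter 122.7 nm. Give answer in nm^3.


Radius r = 122.7/2 = 61.35 nm
Volume V = (4/3) * pi * r^3
V = (4/3) * pi * (61.35)^3
V = 967235.68 nm^3

967235.68


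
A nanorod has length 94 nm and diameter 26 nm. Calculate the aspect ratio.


Aspect ratio AR = length / diameter
AR = 94 / 26
AR = 3.62

3.62


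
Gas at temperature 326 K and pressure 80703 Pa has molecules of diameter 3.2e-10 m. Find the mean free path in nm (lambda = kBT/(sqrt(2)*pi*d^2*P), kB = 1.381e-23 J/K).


Mean free path: lambda = kB*T / (sqrt(2) * pi * d^2 * P)
lambda = 1.381e-23 * 326 / (sqrt(2) * pi * (3.2e-10)^2 * 80703)
lambda = 1.22619e-07 m
lambda = 122.62 nm

122.62


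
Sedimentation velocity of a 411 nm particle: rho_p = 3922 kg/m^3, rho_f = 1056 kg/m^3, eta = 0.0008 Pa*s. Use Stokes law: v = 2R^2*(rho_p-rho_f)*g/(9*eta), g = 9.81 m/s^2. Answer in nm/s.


Radius R = 411/2 nm = 2.055e-07 m
Density difference = 3922 - 1056 = 2866 kg/m^3
v = 2 * R^2 * (rho_p - rho_f) * g / (9 * eta)
v = 2 * (2.055e-07)^2 * 2866 * 9.81 / (9 * 0.0008)
v = 3.29812e-07 m/s = 329.8119 nm/s

329.8119


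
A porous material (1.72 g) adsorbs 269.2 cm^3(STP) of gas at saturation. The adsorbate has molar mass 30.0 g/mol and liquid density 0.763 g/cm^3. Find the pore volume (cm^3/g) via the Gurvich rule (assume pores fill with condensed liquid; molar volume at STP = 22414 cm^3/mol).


Moles adsorbed n = V_ads / 22414 = 269.2 / 22414 = 1.201035e-02 mol
Liquid volume V_liq = n * M / rho_liq = 1.201035e-02 * 30.0 / 0.763 = 0.47223 cm^3
Specific pore volume V_pore = V_liq / m_sample = 0.47223 / 1.72
V_pore = 0.2746 cm^3/g

0.2746


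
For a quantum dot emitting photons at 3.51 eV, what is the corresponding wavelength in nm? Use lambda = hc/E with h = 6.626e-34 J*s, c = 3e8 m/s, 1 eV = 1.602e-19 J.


Convert energy: E = 3.51 eV = 3.51 * 1.602e-19 = 5.62302e-19 J
lambda = h*c / E = 6.626e-34 * 3e8 / 5.62302e-19
lambda = 3.53511e-07 m = 353.5 nm

353.5


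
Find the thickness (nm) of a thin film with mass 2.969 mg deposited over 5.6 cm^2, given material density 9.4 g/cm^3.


Convert: m = 2.969 mg = 2.9690e-06 kg, A = 5.6 cm^2 = 5.6000e-04 m^2, rho = 9.4 g/cm^3 = 9400 kg/m^3
t = m / (A * rho)
t = 2.9690e-06 / (5.6000e-04 * 9400)
t = 5.6402e-07 m = 564.0 nm

564.0


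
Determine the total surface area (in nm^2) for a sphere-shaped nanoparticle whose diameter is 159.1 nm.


Radius r = 159.1/2 = 79.55 nm
Surface area SA = 4 * pi * r^2
SA = 4 * pi * (79.55)^2
SA = 79522.54 nm^2

79522.54


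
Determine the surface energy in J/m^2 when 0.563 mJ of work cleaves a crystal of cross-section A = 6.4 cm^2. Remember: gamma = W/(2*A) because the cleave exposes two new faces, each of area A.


Convert: A = 6.4 cm^2 = 0.00064 m^2, W = 0.563 mJ = 0.000563 J
Cleaving exposes two faces of area A, so total new surface = 2*A and gamma = W / (2*A)
gamma = 0.000563 / (2 * 0.00064)
gamma = 0.44 J/m^2

0.44


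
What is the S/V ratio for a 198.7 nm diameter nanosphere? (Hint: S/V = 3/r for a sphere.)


Radius r = 198.7/2 = 99.35 nm
S/V = 3 / r = 3 / 99.35
S/V = 0.0302 nm^-1

0.0302


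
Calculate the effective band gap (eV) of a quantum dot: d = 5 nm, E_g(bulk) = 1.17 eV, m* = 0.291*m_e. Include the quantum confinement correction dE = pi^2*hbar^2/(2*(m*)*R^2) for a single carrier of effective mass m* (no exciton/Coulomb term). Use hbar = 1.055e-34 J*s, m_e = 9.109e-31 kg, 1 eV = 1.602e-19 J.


Radius R = 5/2 nm = 2.5e-09 m
Confinement energy dE = pi^2 * hbar^2 / (2 * m_eff * m_e * R^2)
dE = pi^2 * (1.055e-34)^2 / (2 * 0.291 * 9.109e-31 * (2.5e-09)^2) J, divided by 1.602e-19 J/eV
dE = 0.207 eV
Total band gap = E_g(bulk) + dE = 1.17 + 0.207 = 1.377 eV

1.377


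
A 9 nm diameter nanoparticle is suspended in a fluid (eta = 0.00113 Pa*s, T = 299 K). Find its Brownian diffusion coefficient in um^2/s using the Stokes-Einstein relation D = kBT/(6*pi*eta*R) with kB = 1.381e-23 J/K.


Radius R = 9/2 = 4.5 nm = 4.5e-09 m
D = kB*T / (6*pi*eta*R)
D = 1.381e-23 * 299 / (6 * pi * 0.00113 * 4.5e-09)
D = 4.30797e-11 m^2/s = 43.08 um^2/s

43.08


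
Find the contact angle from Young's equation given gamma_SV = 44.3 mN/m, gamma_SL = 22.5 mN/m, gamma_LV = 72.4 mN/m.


cos(theta) = (gamma_SV - gamma_SL) / gamma_LV
cos(theta) = (44.3 - 22.5) / 72.4
cos(theta) = 0.301105
theta = arccos(0.301105) = 72.48 degrees

72.48


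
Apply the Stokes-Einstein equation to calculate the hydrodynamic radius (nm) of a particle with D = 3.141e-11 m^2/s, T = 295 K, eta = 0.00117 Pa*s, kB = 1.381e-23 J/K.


Stokes-Einstein: R = kB*T / (6*pi*eta*D)
R = 1.381e-23 * 295 / (6 * pi * 0.00117 * 3.141e-11)
R = 5.88113e-09 m = 5.88 nm

5.88


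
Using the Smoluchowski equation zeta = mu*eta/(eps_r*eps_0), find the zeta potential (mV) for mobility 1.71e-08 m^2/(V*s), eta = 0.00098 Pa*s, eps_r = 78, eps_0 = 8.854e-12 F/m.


Smoluchowski equation: zeta = mu * eta / (eps_r * eps_0)
zeta = 1.71e-08 * 0.00098 / (78 * 8.854e-12)
zeta = 0.024265 V = 24.27 mV

24.27


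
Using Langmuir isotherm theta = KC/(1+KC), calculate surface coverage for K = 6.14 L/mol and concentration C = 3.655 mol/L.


Langmuir isotherm: theta = K*C / (1 + K*C)
K*C = 6.14 * 3.655 = 22.4417
theta = 22.4417 / (1 + 22.4417) = 22.4417 / 23.4417
theta = 0.9573

0.9573


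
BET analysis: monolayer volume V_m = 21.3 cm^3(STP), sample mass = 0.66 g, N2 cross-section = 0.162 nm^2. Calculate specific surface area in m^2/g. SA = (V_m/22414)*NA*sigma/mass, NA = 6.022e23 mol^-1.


Number of moles in monolayer = V_m / 22414 = 21.3 / 22414 = 0.0009503
Number of molecules = moles * NA = 0.0009503 * 6.022e23
SA = molecules * sigma / mass
SA = (21.3 / 22414) * 6.022e23 * 0.162e-18 / 0.66
SA = 140.5 m^2/g

140.5


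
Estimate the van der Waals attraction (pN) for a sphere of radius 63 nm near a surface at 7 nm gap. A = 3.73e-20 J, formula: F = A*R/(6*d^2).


Convert to SI: R = 63 nm = 6.3e-08 m, d = 7 nm = 7e-09 m
F = A * R / (6 * d^2)
F = 3.73e-20 * 6.3e-08 / (6 * (7e-09)^2)
F = 7.99286e-12 N = 7.993 pN

7.993


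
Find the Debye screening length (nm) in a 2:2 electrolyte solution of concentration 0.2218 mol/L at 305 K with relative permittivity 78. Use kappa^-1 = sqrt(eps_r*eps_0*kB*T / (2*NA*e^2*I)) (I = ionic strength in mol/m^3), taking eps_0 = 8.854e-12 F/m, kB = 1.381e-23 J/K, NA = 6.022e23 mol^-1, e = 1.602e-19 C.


Ionic strength I = 0.2218 * 2^2 * 1000 = 887.2 mol/m^3
kappa^-1 = sqrt(78 * 8.854e-12 * 1.381e-23 * 305 / (2 * 6.022e23 * (1.602e-19)^2 * 887.2))
kappa^-1 = 0.326 nm

0.326


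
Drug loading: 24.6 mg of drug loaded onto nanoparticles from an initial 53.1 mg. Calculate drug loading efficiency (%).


Drug loading efficiency = (drug loaded / drug initial) * 100
DLE = 24.6 / 53.1 * 100
DLE = 0.4633 * 100
DLE = 46.33%

46.33


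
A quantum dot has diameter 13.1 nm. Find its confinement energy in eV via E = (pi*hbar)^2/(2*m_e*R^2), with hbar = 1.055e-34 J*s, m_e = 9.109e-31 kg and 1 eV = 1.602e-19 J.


Radius R = 13.1/2 = 6.55 nm = 6.55e-09 m
E = (pi * 1.055e-34)^2 / (2 * 9.109e-31 * (6.55e-09)^2)
E(J) = 1.40547e-21
E = E(J) / 1.602e-19 = 0.0088 eV

0.0088


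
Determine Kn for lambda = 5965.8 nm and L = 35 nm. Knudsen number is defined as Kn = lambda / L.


Knudsen number Kn = lambda / L
Kn = 5965.8 / 35
Kn = 170.4514

170.4514


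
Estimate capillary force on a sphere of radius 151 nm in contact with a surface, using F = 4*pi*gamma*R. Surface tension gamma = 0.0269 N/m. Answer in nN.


Convert radius: R = 151 nm = 1.51e-07 m
F = 4 * pi * gamma * R
F = 4 * pi * 0.0269 * 1.51e-07
F = 5.10433e-08 N = 51.0433 nN

51.0433


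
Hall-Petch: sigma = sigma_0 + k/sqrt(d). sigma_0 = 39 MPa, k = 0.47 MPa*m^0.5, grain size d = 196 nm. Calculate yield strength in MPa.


d = 196 nm = 1.96e-07 m
sqrt(d) = 0.0004427189
Hall-Petch contribution = k / sqrt(d) = 0.47 / 0.0004427189 = 1061.6 MPa
sigma = sigma_0 + k/sqrt(d) = 39 + 1061.6 = 1100.6 MPa

1100.6


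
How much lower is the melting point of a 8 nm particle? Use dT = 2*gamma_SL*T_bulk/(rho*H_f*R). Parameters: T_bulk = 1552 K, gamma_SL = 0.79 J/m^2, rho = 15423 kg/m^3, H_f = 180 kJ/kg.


Radius R = 8/2 = 4 nm = 4e-09 m
Convert H_f = 180 kJ/kg = 180000 J/kg
dT = 2 * gamma_SL * T_bulk / (rho * H_f * R)
dT = 2 * 0.79 * 1552 / (15423 * 180000 * 4e-09)
dT = 220.8 K

220.8


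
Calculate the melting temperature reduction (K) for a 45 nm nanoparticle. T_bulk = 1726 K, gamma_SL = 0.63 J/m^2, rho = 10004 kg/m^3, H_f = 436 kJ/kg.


Radius R = 45/2 = 22.5 nm = 2.25e-08 m
Convert H_f = 436 kJ/kg = 436000 J/kg
dT = 2 * gamma_SL * T_bulk / (rho * H_f * R)
dT = 2 * 0.63 * 1726 / (10004 * 436000 * 2.25e-08)
dT = 22.2 K

22.2


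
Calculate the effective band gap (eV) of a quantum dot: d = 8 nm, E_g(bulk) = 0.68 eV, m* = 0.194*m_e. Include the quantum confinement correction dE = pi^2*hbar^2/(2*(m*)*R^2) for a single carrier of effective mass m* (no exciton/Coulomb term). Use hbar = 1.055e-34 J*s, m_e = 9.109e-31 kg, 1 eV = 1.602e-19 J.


Radius R = 8/2 nm = 4e-09 m
Confinement energy dE = pi^2 * hbar^2 / (2 * m_eff * m_e * R^2)
dE = pi^2 * (1.055e-34)^2 / (2 * 0.194 * 9.109e-31 * (4e-09)^2) J, divided by 1.602e-19 J/eV
dE = 0.1213 eV
Total band gap = E_g(bulk) + dE = 0.68 + 0.1213 = 0.8013 eV

0.8013


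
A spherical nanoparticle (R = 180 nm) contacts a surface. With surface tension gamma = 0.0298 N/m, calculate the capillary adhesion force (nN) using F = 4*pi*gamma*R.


Convert radius: R = 180 nm = 1.8e-07 m
F = 4 * pi * gamma * R
F = 4 * pi * 0.0298 * 1.8e-07
F = 6.7406e-08 N = 67.406 nN

67.406


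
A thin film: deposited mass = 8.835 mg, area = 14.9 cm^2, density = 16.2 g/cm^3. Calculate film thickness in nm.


Convert: m = 8.835 mg = 8.8350e-06 kg, A = 14.9 cm^2 = 1.4900e-03 m^2, rho = 16.2 g/cm^3 = 16200 kg/m^3
t = m / (A * rho)
t = 8.8350e-06 / (1.4900e-03 * 16200)
t = 3.6602e-07 m = 366.0 nm

366.0


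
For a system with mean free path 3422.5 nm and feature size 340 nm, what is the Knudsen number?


Knudsen number Kn = lambda / L
Kn = 3422.5 / 340
Kn = 10.0662

10.0662


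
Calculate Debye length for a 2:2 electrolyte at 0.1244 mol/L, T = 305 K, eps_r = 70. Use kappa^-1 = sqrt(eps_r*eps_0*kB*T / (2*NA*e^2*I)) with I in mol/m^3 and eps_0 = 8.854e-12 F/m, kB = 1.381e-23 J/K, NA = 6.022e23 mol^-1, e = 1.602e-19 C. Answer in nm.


Ionic strength I = 0.1244 * 2^2 * 1000 = 497.6 mol/m^3
kappa^-1 = sqrt(70 * 8.854e-12 * 1.381e-23 * 305 / (2 * 6.022e23 * (1.602e-19)^2 * 497.6))
kappa^-1 = 0.412 nm

0.412


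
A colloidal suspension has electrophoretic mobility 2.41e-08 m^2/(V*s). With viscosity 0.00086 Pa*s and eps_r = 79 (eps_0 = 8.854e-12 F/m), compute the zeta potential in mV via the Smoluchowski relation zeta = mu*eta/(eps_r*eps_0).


Smoluchowski equation: zeta = mu * eta / (eps_r * eps_0)
zeta = 2.41e-08 * 0.00086 / (79 * 8.854e-12)
zeta = 0.029631 V = 29.63 mV

29.63


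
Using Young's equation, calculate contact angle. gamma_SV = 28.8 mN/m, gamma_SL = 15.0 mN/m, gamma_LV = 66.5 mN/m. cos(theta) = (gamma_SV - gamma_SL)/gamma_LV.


cos(theta) = (gamma_SV - gamma_SL) / gamma_LV
cos(theta) = (28.8 - 15.0) / 66.5
cos(theta) = 0.207519
theta = arccos(0.207519) = 78.02 degrees

78.02


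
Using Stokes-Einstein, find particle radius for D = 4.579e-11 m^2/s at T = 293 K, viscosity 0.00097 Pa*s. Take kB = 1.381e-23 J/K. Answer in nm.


Stokes-Einstein: R = kB*T / (6*pi*eta*D)
R = 1.381e-23 * 293 / (6 * pi * 0.00097 * 4.579e-11)
R = 4.83301e-09 m = 4.83 nm

4.83


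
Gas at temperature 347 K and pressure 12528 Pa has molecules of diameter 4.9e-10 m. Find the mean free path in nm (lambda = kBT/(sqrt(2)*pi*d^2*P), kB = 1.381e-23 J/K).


Mean free path: lambda = kB*T / (sqrt(2) * pi * d^2 * P)
lambda = 1.381e-23 * 347 / (sqrt(2) * pi * (4.9e-10)^2 * 12528)
lambda = 3.58579e-07 m
lambda = 358.58 nm

358.58


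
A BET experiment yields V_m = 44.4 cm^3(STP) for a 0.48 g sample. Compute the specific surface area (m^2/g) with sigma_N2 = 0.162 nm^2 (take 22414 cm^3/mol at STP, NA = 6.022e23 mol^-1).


Number of moles in monolayer = V_m / 22414 = 44.4 / 22414 = 0.0019809
Number of molecules = moles * NA = 0.0019809 * 6.022e23
SA = molecules * sigma / mass
SA = (44.4 / 22414) * 6.022e23 * 0.162e-18 / 0.48
SA = 402.6 m^2/g

402.6


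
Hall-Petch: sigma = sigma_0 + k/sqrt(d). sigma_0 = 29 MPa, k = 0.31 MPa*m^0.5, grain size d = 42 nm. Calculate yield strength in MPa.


d = 42 nm = 4.2e-08 m
sqrt(d) = 0.000204939
Hall-Petch contribution = k / sqrt(d) = 0.31 / 0.000204939 = 1512.6 MPa
sigma = sigma_0 + k/sqrt(d) = 29 + 1512.6 = 1541.6 MPa

1541.6


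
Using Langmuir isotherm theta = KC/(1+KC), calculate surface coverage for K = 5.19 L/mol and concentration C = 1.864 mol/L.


Langmuir isotherm: theta = K*C / (1 + K*C)
K*C = 5.19 * 1.864 = 9.67416
theta = 9.67416 / (1 + 9.67416) = 9.67416 / 10.67416
theta = 0.9063

0.9063


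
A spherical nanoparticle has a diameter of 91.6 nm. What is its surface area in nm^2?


Radius r = 91.6/2 = 45.8 nm
Surface area SA = 4 * pi * r^2
SA = 4 * pi * (45.8)^2
SA = 26359.72 nm^2

26359.72


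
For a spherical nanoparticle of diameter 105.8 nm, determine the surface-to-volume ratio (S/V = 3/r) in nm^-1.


Radius r = 105.8/2 = 52.9 nm
S/V = 3 / r = 3 / 52.9
S/V = 0.0567 nm^-1

0.0567


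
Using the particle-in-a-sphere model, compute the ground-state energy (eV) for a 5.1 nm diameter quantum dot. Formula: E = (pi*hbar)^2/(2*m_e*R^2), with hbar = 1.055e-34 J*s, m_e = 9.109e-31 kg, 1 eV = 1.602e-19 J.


Radius R = 5.1/2 = 2.55 nm = 2.55e-09 m
E = (pi * 1.055e-34)^2 / (2 * 9.109e-31 * (2.55e-09)^2)
E(J) = 9.27307e-21
E = E(J) / 1.602e-19 = 0.0579 eV

0.0579


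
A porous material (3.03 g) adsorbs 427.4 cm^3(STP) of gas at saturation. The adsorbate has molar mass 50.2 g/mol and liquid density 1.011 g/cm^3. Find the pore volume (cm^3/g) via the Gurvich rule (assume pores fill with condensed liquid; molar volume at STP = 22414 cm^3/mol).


Moles adsorbed n = V_ads / 22414 = 427.4 / 22414 = 1.906844e-02 mol
Liquid volume V_liq = n * M / rho_liq = 1.906844e-02 * 50.2 / 1.011 = 0.94682 cm^3
Specific pore volume V_pore = V_liq / m_sample = 0.94682 / 3.03
V_pore = 0.3125 cm^3/g

0.3125


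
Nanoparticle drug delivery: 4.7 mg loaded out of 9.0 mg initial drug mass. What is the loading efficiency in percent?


Drug loading efficiency = (drug loaded / drug initial) * 100
DLE = 4.7 / 9.0 * 100
DLE = 0.5222 * 100
DLE = 52.22%

52.22


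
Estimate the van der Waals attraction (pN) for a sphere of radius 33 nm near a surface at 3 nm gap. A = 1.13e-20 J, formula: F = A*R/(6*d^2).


Convert to SI: R = 33 nm = 3.3e-08 m, d = 3 nm = 3e-09 m
F = A * R / (6 * d^2)
F = 1.13e-20 * 3.3e-08 / (6 * (3e-09)^2)
F = 6.90556e-12 N = 6.906 pN

6.906


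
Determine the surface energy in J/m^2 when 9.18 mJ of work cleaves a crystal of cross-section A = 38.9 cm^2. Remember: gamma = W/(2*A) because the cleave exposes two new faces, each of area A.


Convert: A = 38.9 cm^2 = 0.00389 m^2, W = 9.18 mJ = 0.00918 J
Cleaving exposes two faces of area A, so total new surface = 2*A and gamma = W / (2*A)
gamma = 0.00918 / (2 * 0.00389)
gamma = 1.18 J/m^2

1.18


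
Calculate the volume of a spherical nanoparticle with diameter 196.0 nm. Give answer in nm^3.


Radius r = 196.0/2 = 98 nm
Volume V = (4/3) * pi * r^3
V = (4/3) * pi * (98)^3
V = 3942455.83 nm^3

3942455.83


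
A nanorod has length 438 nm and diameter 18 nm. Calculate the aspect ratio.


Aspect ratio AR = length / diameter
AR = 438 / 18
AR = 24.33

24.33


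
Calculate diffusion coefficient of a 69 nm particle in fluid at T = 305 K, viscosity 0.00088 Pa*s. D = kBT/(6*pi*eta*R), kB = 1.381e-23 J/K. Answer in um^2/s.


Radius R = 69/2 = 34.5 nm = 3.45e-08 m
D = kB*T / (6*pi*eta*R)
D = 1.381e-23 * 305 / (6 * pi * 0.00088 * 3.45e-08)
D = 7.36022e-12 m^2/s = 7.36 um^2/s

7.36


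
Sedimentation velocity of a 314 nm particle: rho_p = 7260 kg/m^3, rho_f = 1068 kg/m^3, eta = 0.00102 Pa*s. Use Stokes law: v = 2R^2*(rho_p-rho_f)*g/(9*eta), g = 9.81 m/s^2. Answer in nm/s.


Radius R = 314/2 nm = 1.57e-07 m
Density difference = 7260 - 1068 = 6192 kg/m^3
v = 2 * R^2 * (rho_p - rho_f) * g / (9 * eta)
v = 2 * (1.57e-07)^2 * 6192 * 9.81 / (9 * 0.00102)
v = 3.26202e-07 m/s = 326.202 nm/s

326.202


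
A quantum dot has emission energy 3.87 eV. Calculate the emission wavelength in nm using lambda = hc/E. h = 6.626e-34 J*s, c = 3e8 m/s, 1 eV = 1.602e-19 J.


Convert energy: E = 3.87 eV = 3.87 * 1.602e-19 = 6.19974e-19 J
lambda = h*c / E = 6.626e-34 * 3e8 / 6.19974e-19
lambda = 3.20626e-07 m = 320.6 nm

320.6


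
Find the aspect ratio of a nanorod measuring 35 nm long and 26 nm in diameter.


Aspect ratio AR = length / diameter
AR = 35 / 26
AR = 1.35

1.35


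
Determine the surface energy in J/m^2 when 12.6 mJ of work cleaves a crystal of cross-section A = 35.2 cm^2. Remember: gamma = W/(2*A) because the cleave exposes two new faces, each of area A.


Convert: A = 35.2 cm^2 = 0.00352 m^2, W = 12.6 mJ = 0.0126 J
Cleaving exposes two faces of area A, so total new surface = 2*A and gamma = W / (2*A)
gamma = 0.0126 / (2 * 0.00352)
gamma = 1.79 J/m^2

1.79


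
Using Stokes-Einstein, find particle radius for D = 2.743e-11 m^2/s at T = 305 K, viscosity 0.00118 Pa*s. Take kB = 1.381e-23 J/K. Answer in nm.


Stokes-Einstein: R = kB*T / (6*pi*eta*D)
R = 1.381e-23 * 305 / (6 * pi * 0.00118 * 2.743e-11)
R = 6.90374e-09 m = 6.9 nm

6.9


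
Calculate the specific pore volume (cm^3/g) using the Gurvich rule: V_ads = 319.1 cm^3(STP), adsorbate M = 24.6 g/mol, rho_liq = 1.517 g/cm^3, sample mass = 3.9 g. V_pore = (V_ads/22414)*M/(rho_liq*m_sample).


Moles adsorbed n = V_ads / 22414 = 319.1 / 22414 = 1.423664e-02 mol
Liquid volume V_liq = n * M / rho_liq = 1.423664e-02 * 24.6 / 1.517 = 0.23086 cm^3
Specific pore volume V_pore = V_liq / m_sample = 0.23086 / 3.9
V_pore = 0.0592 cm^3/g

0.0592


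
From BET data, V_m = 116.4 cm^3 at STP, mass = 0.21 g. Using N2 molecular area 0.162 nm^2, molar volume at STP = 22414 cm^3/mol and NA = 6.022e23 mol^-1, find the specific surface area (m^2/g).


Number of moles in monolayer = V_m / 22414 = 116.4 / 22414 = 0.00519318
Number of molecules = moles * NA = 0.00519318 * 6.022e23
SA = molecules * sigma / mass
SA = (116.4 / 22414) * 6.022e23 * 0.162e-18 / 0.21
SA = 2412.5 m^2/g

2412.5


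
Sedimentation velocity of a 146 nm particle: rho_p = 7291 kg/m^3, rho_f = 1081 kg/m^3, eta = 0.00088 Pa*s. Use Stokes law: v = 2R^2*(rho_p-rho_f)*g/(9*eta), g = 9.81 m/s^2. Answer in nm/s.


Radius R = 146/2 nm = 7.3e-08 m
Density difference = 7291 - 1081 = 6210 kg/m^3
v = 2 * R^2 * (rho_p - rho_f) * g / (9 * eta)
v = 2 * (7.3e-08)^2 * 6210 * 9.81 / (9 * 0.00088)
v = 8.19806e-08 m/s = 81.9806 nm/s

81.9806


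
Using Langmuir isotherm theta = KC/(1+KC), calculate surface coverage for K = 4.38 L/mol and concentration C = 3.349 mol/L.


Langmuir isotherm: theta = K*C / (1 + K*C)
K*C = 4.38 * 3.349 = 14.66862
theta = 14.66862 / (1 + 14.66862) = 14.66862 / 15.66862
theta = 0.9362

0.9362


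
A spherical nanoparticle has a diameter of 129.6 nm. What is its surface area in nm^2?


Radius r = 129.6/2 = 64.8 nm
Surface area SA = 4 * pi * r^2
SA = 4 * pi * (64.8)^2
SA = 52766.69 nm^2

52766.69


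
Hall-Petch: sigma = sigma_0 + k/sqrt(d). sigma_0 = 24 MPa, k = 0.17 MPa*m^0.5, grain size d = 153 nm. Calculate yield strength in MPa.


d = 153 nm = 1.53e-07 m
sqrt(d) = 0.0003911521
Hall-Petch contribution = k / sqrt(d) = 0.17 / 0.0003911521 = 434.6 MPa
sigma = sigma_0 + k/sqrt(d) = 24 + 434.6 = 458.6 MPa

458.6


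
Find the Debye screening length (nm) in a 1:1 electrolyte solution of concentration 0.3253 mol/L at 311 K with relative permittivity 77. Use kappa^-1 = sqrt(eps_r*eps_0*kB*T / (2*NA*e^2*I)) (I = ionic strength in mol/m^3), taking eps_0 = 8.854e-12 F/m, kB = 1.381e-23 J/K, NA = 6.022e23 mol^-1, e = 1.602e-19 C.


Ionic strength I = 0.3253 * 1^2 * 1000 = 325.3 mol/m^3
kappa^-1 = sqrt(77 * 8.854e-12 * 1.381e-23 * 311 / (2 * 6.022e23 * (1.602e-19)^2 * 325.3))
kappa^-1 = 0.54 nm

0.54


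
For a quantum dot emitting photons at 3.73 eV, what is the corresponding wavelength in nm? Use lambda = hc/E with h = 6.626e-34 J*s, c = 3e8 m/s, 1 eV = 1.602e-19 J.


Convert energy: E = 3.73 eV = 3.73 * 1.602e-19 = 5.97546e-19 J
lambda = h*c / E = 6.626e-34 * 3e8 / 5.97546e-19
lambda = 3.32661e-07 m = 332.7 nm

332.7


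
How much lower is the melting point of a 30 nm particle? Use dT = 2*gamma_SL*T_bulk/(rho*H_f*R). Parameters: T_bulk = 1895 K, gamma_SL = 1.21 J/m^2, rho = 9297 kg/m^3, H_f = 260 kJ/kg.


Radius R = 30/2 = 15 nm = 1.5e-08 m
Convert H_f = 260 kJ/kg = 260000 J/kg
dT = 2 * gamma_SL * T_bulk / (rho * H_f * R)
dT = 2 * 1.21 * 1895 / (9297 * 260000 * 1.5e-08)
dT = 126.5 K

126.5


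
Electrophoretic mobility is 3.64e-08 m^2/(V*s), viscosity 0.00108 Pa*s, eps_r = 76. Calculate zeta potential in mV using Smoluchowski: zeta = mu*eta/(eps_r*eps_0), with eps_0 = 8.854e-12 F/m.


Smoluchowski equation: zeta = mu * eta / (eps_r * eps_0)
zeta = 3.64e-08 * 0.00108 / (76 * 8.854e-12)
zeta = 0.058421 V = 58.42 mV

58.42


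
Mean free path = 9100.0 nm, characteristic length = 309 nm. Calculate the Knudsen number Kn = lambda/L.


Knudsen number Kn = lambda / L
Kn = 9100.0 / 309
Kn = 29.4498

29.4498


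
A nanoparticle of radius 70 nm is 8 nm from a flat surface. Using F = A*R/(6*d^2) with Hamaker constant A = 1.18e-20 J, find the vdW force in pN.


Convert to SI: R = 70 nm = 7e-08 m, d = 8 nm = 8e-09 m
F = A * R / (6 * d^2)
F = 1.18e-20 * 7e-08 / (6 * (8e-09)^2)
F = 2.15104e-12 N = 2.151 pN

2.151


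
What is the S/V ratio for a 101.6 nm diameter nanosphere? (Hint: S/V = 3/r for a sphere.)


Radius r = 101.6/2 = 50.8 nm
S/V = 3 / r = 3 / 50.8
S/V = 0.0591 nm^-1

0.0591


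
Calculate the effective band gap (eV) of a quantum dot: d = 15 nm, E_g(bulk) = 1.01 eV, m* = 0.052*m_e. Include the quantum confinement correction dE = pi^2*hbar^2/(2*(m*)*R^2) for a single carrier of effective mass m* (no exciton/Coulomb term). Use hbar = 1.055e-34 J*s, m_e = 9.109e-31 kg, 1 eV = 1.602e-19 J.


Radius R = 15/2 nm = 7.5e-09 m
Confinement energy dE = pi^2 * hbar^2 / (2 * m_eff * m_e * R^2)
dE = pi^2 * (1.055e-34)^2 / (2 * 0.052 * 9.109e-31 * (7.5e-09)^2) J, divided by 1.602e-19 J/eV
dE = 0.1287 eV
Total band gap = E_g(bulk) + dE = 1.01 + 0.1287 = 1.1387 eV

1.1387


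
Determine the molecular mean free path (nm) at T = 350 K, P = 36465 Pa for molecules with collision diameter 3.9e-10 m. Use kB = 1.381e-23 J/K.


Mean free path: lambda = kB*T / (sqrt(2) * pi * d^2 * P)
lambda = 1.381e-23 * 350 / (sqrt(2) * pi * (3.9e-10)^2 * 36465)
lambda = 1.96151e-07 m
lambda = 196.15 nm

196.15


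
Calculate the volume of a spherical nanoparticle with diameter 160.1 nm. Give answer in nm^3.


Radius r = 160.1/2 = 80.05 nm
Volume V = (4/3) * pi * r^3
V = (4/3) * pi * (80.05)^3
V = 2148684.34 nm^3

2148684.34


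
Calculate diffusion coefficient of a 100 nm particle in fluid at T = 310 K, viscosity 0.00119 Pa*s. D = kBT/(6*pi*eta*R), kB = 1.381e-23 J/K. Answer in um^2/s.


Radius R = 100/2 = 50 nm = 5e-08 m
D = kB*T / (6*pi*eta*R)
D = 1.381e-23 * 310 / (6 * pi * 0.00119 * 5e-08)
D = 3.81713e-12 m^2/s = 3.817 um^2/s

3.817


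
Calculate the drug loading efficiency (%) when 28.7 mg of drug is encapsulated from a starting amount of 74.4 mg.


Drug loading efficiency = (drug loaded / drug initial) * 100
DLE = 28.7 / 74.4 * 100
DLE = 0.3858 * 100
DLE = 38.58%

38.58


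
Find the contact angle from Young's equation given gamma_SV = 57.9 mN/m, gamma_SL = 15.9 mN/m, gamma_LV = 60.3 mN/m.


cos(theta) = (gamma_SV - gamma_SL) / gamma_LV
cos(theta) = (57.9 - 15.9) / 60.3
cos(theta) = 0.696517
theta = arccos(0.696517) = 45.85 degrees

45.85


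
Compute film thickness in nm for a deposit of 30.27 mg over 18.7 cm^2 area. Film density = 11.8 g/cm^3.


Convert: m = 30.27 mg = 3.0270e-05 kg, A = 18.7 cm^2 = 1.8700e-03 m^2, rho = 11.8 g/cm^3 = 11800 kg/m^3
t = m / (A * rho)
t = 3.0270e-05 / (1.8700e-03 * 11800)
t = 1.3718e-06 m = 1371.8 nm

1371.8


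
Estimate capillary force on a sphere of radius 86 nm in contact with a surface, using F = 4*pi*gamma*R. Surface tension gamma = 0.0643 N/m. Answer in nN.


Convert radius: R = 86 nm = 8.6e-08 m
F = 4 * pi * gamma * R
F = 4 * pi * 0.0643 * 8.6e-08
F = 6.94895e-08 N = 69.4895 nN

69.4895


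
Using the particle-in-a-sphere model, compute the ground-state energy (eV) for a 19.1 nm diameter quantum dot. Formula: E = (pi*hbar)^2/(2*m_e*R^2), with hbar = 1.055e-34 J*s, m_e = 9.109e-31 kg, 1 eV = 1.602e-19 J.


Radius R = 19.1/2 = 9.55 nm = 9.55e-09 m
E = (pi * 1.055e-34)^2 / (2 * 9.109e-31 * (9.55e-09)^2)
E(J) = 6.61146e-22
E = E(J) / 1.602e-19 = 0.0041 eV

0.0041


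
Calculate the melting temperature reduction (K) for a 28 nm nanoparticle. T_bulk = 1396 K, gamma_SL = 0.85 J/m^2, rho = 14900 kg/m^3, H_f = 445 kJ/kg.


Radius R = 28/2 = 14 nm = 1.4e-08 m
Convert H_f = 445 kJ/kg = 445000 J/kg
dT = 2 * gamma_SL * T_bulk / (rho * H_f * R)
dT = 2 * 0.85 * 1396 / (14900 * 445000 * 1.4e-08)
dT = 25.6 K

25.6


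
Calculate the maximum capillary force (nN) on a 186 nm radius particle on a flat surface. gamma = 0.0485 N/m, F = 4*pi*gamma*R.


Convert radius: R = 186 nm = 1.86e-07 m
F = 4 * pi * gamma * R
F = 4 * pi * 0.0485 * 1.86e-07
F = 1.13361e-07 N = 113.3612 nN

113.3612


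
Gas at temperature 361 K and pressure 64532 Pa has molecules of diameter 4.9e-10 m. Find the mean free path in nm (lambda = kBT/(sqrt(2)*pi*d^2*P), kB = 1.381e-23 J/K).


Mean free path: lambda = kB*T / (sqrt(2) * pi * d^2 * P)
lambda = 1.381e-23 * 361 / (sqrt(2) * pi * (4.9e-10)^2 * 64532)
lambda = 7.24217e-08 m
lambda = 72.42 nm

72.42


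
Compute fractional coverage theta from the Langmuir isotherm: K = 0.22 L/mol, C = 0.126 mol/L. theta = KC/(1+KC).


Langmuir isotherm: theta = K*C / (1 + K*C)
K*C = 0.22 * 0.126 = 0.02772
theta = 0.02772 / (1 + 0.02772) = 0.02772 / 1.02772
theta = 0.027

0.027


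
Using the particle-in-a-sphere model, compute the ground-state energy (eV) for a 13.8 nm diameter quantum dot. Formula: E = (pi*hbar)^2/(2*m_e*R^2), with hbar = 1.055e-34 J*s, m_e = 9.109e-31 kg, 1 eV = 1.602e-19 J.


Radius R = 13.8/2 = 6.9 nm = 6.9e-09 m
E = (pi * 1.055e-34)^2 / (2 * 9.109e-31 * (6.9e-09)^2)
E(J) = 1.2665e-21
E = E(J) / 1.602e-19 = 0.0079 eV

0.0079


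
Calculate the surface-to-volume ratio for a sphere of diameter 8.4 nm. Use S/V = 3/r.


Radius r = 8.4/2 = 4.2 nm
S/V = 3 / r = 3 / 4.2
S/V = 0.7143 nm^-1

0.7143


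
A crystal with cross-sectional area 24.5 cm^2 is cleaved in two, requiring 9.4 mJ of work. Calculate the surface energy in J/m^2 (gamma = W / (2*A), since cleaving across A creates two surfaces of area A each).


Convert: A = 24.5 cm^2 = 0.00245 m^2, W = 9.4 mJ = 0.0094 J
Cleaving exposes two faces of area A, so total new surface = 2*A and gamma = W / (2*A)
gamma = 0.0094 / (2 * 0.00245)
gamma = 1.918 J/m^2

1.918


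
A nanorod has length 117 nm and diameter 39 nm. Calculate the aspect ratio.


Aspect ratio AR = length / diameter
AR = 117 / 39
AR = 3.0

3.0


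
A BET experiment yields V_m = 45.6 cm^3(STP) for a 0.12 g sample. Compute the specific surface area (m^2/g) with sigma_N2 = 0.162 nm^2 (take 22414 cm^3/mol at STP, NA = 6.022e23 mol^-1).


Number of moles in monolayer = V_m / 22414 = 45.6 / 22414 = 0.00203444
Number of molecules = moles * NA = 0.00203444 * 6.022e23
SA = molecules * sigma / mass
SA = (45.6 / 22414) * 6.022e23 * 0.162e-18 / 0.12
SA = 1653.9 m^2/g

1653.9


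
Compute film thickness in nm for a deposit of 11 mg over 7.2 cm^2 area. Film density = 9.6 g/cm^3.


Convert: m = 11 mg = 1.1000e-05 kg, A = 7.2 cm^2 = 7.2000e-04 m^2, rho = 9.6 g/cm^3 = 9600 kg/m^3
t = m / (A * rho)
t = 1.1000e-05 / (7.2000e-04 * 9600)
t = 1.5914e-06 m = 1591.4 nm

1591.4


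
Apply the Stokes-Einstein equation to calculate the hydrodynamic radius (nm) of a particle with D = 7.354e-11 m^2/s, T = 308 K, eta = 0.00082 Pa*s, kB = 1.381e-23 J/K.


Stokes-Einstein: R = kB*T / (6*pi*eta*D)
R = 1.381e-23 * 308 / (6 * pi * 0.00082 * 7.354e-11)
R = 3.74202e-09 m = 3.74 nm

3.74


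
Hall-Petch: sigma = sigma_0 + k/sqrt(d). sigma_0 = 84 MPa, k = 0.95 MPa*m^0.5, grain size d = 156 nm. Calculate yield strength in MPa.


d = 156 nm = 1.56e-07 m
sqrt(d) = 0.0003949684
Hall-Petch contribution = k / sqrt(d) = 0.95 / 0.0003949684 = 2405.3 MPa
sigma = sigma_0 + k/sqrt(d) = 84 + 2405.3 = 2489.3 MPa

2489.3


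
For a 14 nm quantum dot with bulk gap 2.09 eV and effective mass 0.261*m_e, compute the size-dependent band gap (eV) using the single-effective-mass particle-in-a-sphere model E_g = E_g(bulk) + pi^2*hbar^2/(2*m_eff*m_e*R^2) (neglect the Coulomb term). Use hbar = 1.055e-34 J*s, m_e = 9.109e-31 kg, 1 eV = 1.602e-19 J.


Radius R = 14/2 nm = 7e-09 m
Confinement energy dE = pi^2 * hbar^2 / (2 * m_eff * m_e * R^2)
dE = pi^2 * (1.055e-34)^2 / (2 * 0.261 * 9.109e-31 * (7e-09)^2) J, divided by 1.602e-19 J/eV
dE = 0.0294 eV
Total band gap = E_g(bulk) + dE = 2.09 + 0.0294 = 2.1194 eV

2.1194


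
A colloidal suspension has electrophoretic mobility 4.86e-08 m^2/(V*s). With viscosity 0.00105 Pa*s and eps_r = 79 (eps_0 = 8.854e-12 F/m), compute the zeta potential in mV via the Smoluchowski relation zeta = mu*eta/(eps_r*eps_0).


Smoluchowski equation: zeta = mu * eta / (eps_r * eps_0)
zeta = 4.86e-08 * 0.00105 / (79 * 8.854e-12)
zeta = 0.072956 V = 72.96 mV

72.96


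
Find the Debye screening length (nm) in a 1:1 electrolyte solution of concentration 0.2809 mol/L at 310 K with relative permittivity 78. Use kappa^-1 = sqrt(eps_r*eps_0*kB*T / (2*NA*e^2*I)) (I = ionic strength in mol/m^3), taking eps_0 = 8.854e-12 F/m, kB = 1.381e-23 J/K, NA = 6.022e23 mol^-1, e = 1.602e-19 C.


Ionic strength I = 0.2809 * 1^2 * 1000 = 280.9 mol/m^3
kappa^-1 = sqrt(78 * 8.854e-12 * 1.381e-23 * 310 / (2 * 6.022e23 * (1.602e-19)^2 * 280.9))
kappa^-1 = 0.584 nm

0.584


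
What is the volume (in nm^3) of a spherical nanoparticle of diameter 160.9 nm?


Radius r = 160.9/2 = 80.45 nm
Volume V = (4/3) * pi * r^3
V = (4/3) * pi * (80.45)^3
V = 2181055.69 nm^3

2181055.69


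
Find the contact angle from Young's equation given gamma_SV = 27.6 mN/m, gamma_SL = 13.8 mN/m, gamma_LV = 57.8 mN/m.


cos(theta) = (gamma_SV - gamma_SL) / gamma_LV
cos(theta) = (27.6 - 13.8) / 57.8
cos(theta) = 0.238754
theta = arccos(0.238754) = 76.19 degrees

76.19


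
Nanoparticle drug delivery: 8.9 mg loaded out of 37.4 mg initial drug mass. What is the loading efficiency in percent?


Drug loading efficiency = (drug loaded / drug initial) * 100
DLE = 8.9 / 37.4 * 100
DLE = 0.238 * 100
DLE = 23.8%

23.8


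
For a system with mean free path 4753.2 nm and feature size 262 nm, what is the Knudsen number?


Knudsen number Kn = lambda / L
Kn = 4753.2 / 262
Kn = 18.142

18.142


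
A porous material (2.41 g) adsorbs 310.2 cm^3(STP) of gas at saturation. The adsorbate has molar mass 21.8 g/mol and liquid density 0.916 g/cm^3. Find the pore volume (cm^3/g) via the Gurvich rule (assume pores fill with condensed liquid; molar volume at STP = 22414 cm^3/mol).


Moles adsorbed n = V_ads / 22414 = 310.2 / 22414 = 1.383956e-02 mol
Liquid volume V_liq = n * M / rho_liq = 1.383956e-02 * 21.8 / 0.916 = 0.32937 cm^3
Specific pore volume V_pore = V_liq / m_sample = 0.32937 / 2.41
V_pore = 0.1367 cm^3/g

0.1367


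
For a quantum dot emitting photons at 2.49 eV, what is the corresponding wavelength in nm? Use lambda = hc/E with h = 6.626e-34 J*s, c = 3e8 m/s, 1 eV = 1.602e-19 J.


Convert energy: E = 2.49 eV = 2.49 * 1.602e-19 = 3.98898e-19 J
lambda = h*c / E = 6.626e-34 * 3e8 / 3.98898e-19
lambda = 4.98323e-07 m = 498.3 nm

498.3


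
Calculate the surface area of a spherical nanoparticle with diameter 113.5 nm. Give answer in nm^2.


Radius r = 113.5/2 = 56.75 nm
Surface area SA = 4 * pi * r^2
SA = 4 * pi * (56.75)^2
SA = 40470.78 nm^2

40470.78


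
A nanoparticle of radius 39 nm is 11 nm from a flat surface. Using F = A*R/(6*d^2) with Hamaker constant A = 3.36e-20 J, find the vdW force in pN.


Convert to SI: R = 39 nm = 3.9e-08 m, d = 11 nm = 1.1e-08 m
F = A * R / (6 * d^2)
F = 3.36e-20 * 3.9e-08 / (6 * (1.1e-08)^2)
F = 1.80496e-12 N = 1.805 pN

1.805


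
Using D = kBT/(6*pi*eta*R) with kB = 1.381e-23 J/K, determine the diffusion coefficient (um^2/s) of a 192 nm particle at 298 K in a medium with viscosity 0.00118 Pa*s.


Radius R = 192/2 = 96 nm = 9.6e-08 m
D = kB*T / (6*pi*eta*R)
D = 1.381e-23 * 298 / (6 * pi * 0.00118 * 9.6e-08)
D = 1.92733e-12 m^2/s = 1.927 um^2/s

1.927


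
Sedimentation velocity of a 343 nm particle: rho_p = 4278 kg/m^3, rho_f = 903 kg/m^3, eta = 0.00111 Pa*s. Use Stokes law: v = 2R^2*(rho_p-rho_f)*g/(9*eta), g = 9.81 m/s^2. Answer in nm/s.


Radius R = 343/2 nm = 1.715e-07 m
Density difference = 4278 - 903 = 3375 kg/m^3
v = 2 * R^2 * (rho_p - rho_f) * g / (9 * eta)
v = 2 * (1.715e-07)^2 * 3375 * 9.81 / (9 * 0.00111)
v = 1.94956e-07 m/s = 194.9555 nm/s

194.9555


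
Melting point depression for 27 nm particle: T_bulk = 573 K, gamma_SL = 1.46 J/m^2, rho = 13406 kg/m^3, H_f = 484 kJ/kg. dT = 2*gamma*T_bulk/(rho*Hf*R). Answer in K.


Radius R = 27/2 = 13.5 nm = 1.35e-08 m
Convert H_f = 484 kJ/kg = 484000 J/kg
dT = 2 * gamma_SL * T_bulk / (rho * H_f * R)
dT = 2 * 1.46 * 573 / (13406 * 484000 * 1.35e-08)
dT = 19.1 K

19.1


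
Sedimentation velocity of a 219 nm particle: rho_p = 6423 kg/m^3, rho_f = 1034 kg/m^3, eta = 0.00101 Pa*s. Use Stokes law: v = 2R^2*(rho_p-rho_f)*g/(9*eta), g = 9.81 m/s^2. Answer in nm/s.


Radius R = 219/2 nm = 1.095e-07 m
Density difference = 6423 - 1034 = 5389 kg/m^3
v = 2 * R^2 * (rho_p - rho_f) * g / (9 * eta)
v = 2 * (1.095e-07)^2 * 5389 * 9.81 / (9 * 0.00101)
v = 1.39467e-07 m/s = 139.467 nm/s

139.467


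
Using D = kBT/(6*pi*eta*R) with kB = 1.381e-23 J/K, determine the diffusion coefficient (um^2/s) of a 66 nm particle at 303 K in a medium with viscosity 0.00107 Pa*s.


Radius R = 66/2 = 33 nm = 3.3e-08 m
D = kB*T / (6*pi*eta*R)
D = 1.381e-23 * 303 / (6 * pi * 0.00107 * 3.3e-08)
D = 6.28691e-12 m^2/s = 6.287 um^2/s

6.287


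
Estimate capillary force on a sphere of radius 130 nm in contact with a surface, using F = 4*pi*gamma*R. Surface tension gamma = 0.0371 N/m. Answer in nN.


Convert radius: R = 130 nm = 1.3e-07 m
F = 4 * pi * gamma * R
F = 4 * pi * 0.0371 * 1.3e-07
F = 6.06076e-08 N = 60.6076 nN

60.6076


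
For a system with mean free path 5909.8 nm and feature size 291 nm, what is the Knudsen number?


Knudsen number Kn = lambda / L
Kn = 5909.8 / 291
Kn = 20.3086

20.3086


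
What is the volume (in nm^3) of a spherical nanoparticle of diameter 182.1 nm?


Radius r = 182.1/2 = 91.05 nm
Volume V = (4/3) * pi * r^3
V = (4/3) * pi * (91.05)^3
V = 3161756.79 nm^3

3161756.79


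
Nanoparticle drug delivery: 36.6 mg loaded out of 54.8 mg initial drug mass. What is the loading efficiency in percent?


Drug loading efficiency = (drug loaded / drug initial) * 100
DLE = 36.6 / 54.8 * 100
DLE = 0.6679 * 100
DLE = 66.79%

66.79


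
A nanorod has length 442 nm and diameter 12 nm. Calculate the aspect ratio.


Aspect ratio AR = length / diameter
AR = 442 / 12
AR = 36.83

36.83


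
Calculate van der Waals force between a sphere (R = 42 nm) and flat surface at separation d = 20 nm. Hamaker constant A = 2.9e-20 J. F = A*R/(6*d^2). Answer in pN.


Convert to SI: R = 42 nm = 4.2e-08 m, d = 20 nm = 2e-08 m
F = A * R / (6 * d^2)
F = 2.9e-20 * 4.2e-08 / (6 * (2e-08)^2)
F = 5.075e-13 N = 0.508 pN

0.508


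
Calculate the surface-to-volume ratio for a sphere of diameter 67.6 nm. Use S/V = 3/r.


Radius r = 67.6/2 = 33.8 nm
S/V = 3 / r = 3 / 33.8
S/V = 0.0888 nm^-1

0.0888


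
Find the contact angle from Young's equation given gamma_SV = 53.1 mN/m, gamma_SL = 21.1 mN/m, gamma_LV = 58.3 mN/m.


cos(theta) = (gamma_SV - gamma_SL) / gamma_LV
cos(theta) = (53.1 - 21.1) / 58.3
cos(theta) = 0.548885
theta = arccos(0.548885) = 56.71 degrees

56.71


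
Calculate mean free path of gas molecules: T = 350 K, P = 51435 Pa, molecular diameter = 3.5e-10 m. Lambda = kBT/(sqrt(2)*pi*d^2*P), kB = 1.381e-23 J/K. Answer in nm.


Mean free path: lambda = kB*T / (sqrt(2) * pi * d^2 * P)
lambda = 1.381e-23 * 350 / (sqrt(2) * pi * (3.5e-10)^2 * 51435)
lambda = 1.72664e-07 m
lambda = 172.66 nm

172.66


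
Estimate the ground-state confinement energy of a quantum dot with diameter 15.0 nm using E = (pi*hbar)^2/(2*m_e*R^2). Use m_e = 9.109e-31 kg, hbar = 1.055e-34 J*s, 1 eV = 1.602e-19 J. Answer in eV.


Radius R = 15.0/2 = 7.5 nm = 7.5e-09 m
E = (pi * 1.055e-34)^2 / (2 * 9.109e-31 * (7.5e-09)^2)
E(J) = 1.07197e-21
E = E(J) / 1.602e-19 = 0.0067 eV

0.0067


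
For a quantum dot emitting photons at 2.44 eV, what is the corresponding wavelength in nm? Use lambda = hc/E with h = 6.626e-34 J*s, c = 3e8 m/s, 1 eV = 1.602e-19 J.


Convert energy: E = 2.44 eV = 2.44 * 1.602e-19 = 3.90888e-19 J
lambda = h*c / E = 6.626e-34 * 3e8 / 3.90888e-19
lambda = 5.08534e-07 m = 508.5 nm

508.5


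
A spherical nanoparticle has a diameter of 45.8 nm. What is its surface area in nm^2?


Radius r = 45.8/2 = 22.9 nm
Surface area SA = 4 * pi * r^2
SA = 4 * pi * (22.9)^2
SA = 6589.93 nm^2

6589.93


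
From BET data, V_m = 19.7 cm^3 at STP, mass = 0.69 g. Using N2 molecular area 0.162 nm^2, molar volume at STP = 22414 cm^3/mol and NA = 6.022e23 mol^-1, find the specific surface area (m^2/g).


Number of moles in monolayer = V_m / 22414 = 19.7 / 22414 = 0.00087891
Number of molecules = moles * NA = 0.00087891 * 6.022e23
SA = molecules * sigma / mass
SA = (19.7 / 22414) * 6.022e23 * 0.162e-18 / 0.69
SA = 124.3 m^2/g

124.3


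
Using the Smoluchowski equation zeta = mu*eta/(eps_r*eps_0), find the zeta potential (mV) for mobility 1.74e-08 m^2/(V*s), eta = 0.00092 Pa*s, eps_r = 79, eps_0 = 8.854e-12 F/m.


Smoluchowski equation: zeta = mu * eta / (eps_r * eps_0)
zeta = 1.74e-08 * 0.00092 / (79 * 8.854e-12)
zeta = 0.022886 V = 22.89 mV

22.89
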